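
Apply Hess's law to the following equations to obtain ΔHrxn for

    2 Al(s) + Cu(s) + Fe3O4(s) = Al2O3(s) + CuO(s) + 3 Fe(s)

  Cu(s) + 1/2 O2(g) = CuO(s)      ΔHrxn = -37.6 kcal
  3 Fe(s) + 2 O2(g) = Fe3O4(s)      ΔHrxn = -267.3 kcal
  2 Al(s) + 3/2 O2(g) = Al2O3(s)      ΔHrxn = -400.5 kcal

equation 1 as written: -37.6 kcal
equation 2 reversed: +267.3 kcal
equation 3 as written: -400.5 kcal
Summing the manipulated equations, ΔHrxn = (1)·(-37.6) + (-1)·(-267.3) + (1)·(-400.5) = -170.8 kcal

ΔHrxn = -170.8 kcal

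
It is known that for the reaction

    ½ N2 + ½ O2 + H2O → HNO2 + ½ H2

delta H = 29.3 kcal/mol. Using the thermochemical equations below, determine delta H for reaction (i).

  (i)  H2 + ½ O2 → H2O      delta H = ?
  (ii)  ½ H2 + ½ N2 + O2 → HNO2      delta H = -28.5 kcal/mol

delta H = -57.8 kcal/mol

(i) reversed: contributes −x
(ii) as written: -28.5 kcal/mol
+29.3 = (-28.5) − x
x = (+29.3 − (-28.5)) / (-1) = -57.8 kcal/mol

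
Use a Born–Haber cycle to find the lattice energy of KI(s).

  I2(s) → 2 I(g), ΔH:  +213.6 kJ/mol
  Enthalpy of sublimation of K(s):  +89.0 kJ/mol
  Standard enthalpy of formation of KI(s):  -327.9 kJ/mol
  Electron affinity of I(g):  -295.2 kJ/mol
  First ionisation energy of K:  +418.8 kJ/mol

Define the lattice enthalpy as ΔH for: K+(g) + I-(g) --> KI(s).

ΔHf° = 1·ΔHsub + 1·(ΣIE) + 1/2·D(I2) + 1·EA + U
-327.9 = 1·(+89.0) + 1·(+418.8) + 1/2·(+213.6) + 1·(-295.2) + U
U = -327.9 − (+319.4) = -647.3 kJ/mol

U = -647.3 kJ/mol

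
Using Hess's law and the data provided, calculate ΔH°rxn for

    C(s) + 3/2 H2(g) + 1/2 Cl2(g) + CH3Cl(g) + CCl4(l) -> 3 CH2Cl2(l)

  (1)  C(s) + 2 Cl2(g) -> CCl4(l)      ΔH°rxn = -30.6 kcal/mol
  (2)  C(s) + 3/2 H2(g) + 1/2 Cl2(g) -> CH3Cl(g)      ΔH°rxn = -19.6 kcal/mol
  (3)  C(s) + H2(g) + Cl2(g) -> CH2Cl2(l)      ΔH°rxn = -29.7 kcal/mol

(1) reversed (reverse to put CCl4(l) on the reactant side): +30.6 kcal/mol
(2) reversed (CH3Cl(g) must end up as a reactant): +19.6 kcal/mol
(3) × 3 (scale by 3 for the 3 CH2Cl2(l)): (3)·(-29.7) = -89.1 kcal/mol
Summing the manipulated equations, ΔH°rxn = (+30.6) + (+19.6) + (-89.1) = -38.9 kcal/mol

ΔH°rxn = -38.9 kcal/mol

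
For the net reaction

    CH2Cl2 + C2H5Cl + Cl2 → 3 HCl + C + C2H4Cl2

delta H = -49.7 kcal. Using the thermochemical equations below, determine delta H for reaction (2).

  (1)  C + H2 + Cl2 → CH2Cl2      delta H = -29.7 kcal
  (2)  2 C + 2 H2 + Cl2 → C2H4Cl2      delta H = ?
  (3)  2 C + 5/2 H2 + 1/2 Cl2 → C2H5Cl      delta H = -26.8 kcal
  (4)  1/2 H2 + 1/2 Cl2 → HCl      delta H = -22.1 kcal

(1) reversed: +29.7 kcal
(2) as written: contributes x
(3) reversed: +26.8 kcal
(4) × 3: (3)·(-22.1) = -66.3 kcal
-49.7 = (+29.7) + (+26.8) + (-66.3) + x
x = (-49.7 − (-9.8)) / (1) = -39.9 kcal

delta H = -39.9 kcal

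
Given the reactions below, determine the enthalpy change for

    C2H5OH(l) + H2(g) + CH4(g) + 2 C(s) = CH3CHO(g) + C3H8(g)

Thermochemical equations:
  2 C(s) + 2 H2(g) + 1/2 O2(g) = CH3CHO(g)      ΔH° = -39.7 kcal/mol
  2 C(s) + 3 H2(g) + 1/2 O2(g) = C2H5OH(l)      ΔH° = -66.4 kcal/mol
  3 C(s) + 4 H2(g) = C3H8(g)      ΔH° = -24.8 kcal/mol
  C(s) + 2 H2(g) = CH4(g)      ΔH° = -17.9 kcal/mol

equation 1 as written (CH3CHO(g) already on the product side): -39.7 kcal/mol
equation 2 reversed (C2H5OH(l) must end up as a reactant): +66.4 kcal/mol
equation 3 as written (C3H8(g) already on the product side): -24.8 kcal/mol
equation 4 reversed (CH4(g) must end up as a reactant): +17.9 kcal/mol
ΔH° = (1)·(-39.7) + (-1)·(-66.4) + (1)·(-24.8) + (-1)·(-17.9) = 19.8 kcal/mol

ΔH° = 19.8 kcal/mol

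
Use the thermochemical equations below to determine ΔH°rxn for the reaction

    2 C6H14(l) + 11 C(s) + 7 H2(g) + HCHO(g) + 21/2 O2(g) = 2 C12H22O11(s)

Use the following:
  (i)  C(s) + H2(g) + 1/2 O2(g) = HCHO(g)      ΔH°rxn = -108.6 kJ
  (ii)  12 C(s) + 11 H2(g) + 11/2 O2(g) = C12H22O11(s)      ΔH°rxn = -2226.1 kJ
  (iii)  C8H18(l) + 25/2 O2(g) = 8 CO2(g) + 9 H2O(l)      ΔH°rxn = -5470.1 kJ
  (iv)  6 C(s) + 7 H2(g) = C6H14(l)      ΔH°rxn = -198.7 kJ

ΔH°rxn = -3946.2 kJ

(i) reversed: +108.6 kJ
(ii) × 2: (2)·(-2226.1) = -4452.2 kJ
(iii): not needed.
(iv) reversed and × 2: (-2)·(-198.7) = +397.4 kJ
Summing the manipulated equations, ΔH°rxn = (-1)·(-108.6) + (2)·(-2226.1) + (-2)·(-198.7) = -3946.2 kJ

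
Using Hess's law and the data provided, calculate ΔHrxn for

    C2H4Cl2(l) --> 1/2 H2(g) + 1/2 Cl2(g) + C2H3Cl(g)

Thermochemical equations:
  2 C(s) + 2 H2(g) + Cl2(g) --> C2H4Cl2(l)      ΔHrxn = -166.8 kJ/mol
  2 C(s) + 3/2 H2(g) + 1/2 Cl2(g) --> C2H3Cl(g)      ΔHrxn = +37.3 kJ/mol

equation 1 reversed: +166.8 kJ/mol
equation 2 as written: +37.3 kJ/mol
ΔHrxn = (+166.8) + (+37.3) = 204.1 kJ/mol

ΔHrxn = 204.1 kJ/mol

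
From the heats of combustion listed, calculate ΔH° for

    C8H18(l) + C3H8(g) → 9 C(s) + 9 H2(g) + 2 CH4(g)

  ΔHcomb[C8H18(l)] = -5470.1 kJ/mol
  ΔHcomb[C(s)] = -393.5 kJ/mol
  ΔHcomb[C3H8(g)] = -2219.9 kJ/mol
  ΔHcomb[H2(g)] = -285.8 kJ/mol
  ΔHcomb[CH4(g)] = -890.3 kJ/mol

ΔH° = 204.3 kJ/mol

With combustion enthalpies, reactants minus products:
= [1·(-5470.1) + 1·(-2219.9)] − [9·(-393.5) + 9·(-285.8) + 2·(-890.3)]
= 204.3 kJ/mol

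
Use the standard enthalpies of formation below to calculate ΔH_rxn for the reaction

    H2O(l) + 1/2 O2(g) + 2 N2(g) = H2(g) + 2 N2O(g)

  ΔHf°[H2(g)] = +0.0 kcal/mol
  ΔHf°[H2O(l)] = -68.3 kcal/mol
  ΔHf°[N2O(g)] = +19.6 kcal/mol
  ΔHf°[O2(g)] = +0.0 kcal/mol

ΔH°rxn = Σ nΔHf°(products) − Σ nΔHf°(reactants).
Products: 1·(+0.0) + 2·(+19.6) = +39.2
Reactants: 1·(-68.3) + 1/2·(+0.0) + 2·(+0.0) = -68.3
ΔH_rxn = (+39.2) − (-68.3) = 107.5 kcal/mol

ΔH_rxn = 107.5 kcal/mol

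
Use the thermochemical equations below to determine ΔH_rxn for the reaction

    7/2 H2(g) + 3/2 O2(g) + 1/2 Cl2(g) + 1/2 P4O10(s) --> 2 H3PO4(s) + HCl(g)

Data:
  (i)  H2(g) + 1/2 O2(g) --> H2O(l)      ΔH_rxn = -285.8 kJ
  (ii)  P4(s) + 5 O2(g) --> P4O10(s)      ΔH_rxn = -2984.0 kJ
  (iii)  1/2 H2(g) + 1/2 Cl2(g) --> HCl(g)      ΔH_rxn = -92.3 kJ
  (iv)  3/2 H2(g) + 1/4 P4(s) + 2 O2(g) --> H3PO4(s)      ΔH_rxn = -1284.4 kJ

(i): not needed.
(ii) reversed and × 1/2: (-1/2)·(-2984.0) = +1492.0 kJ
(iii) as written: -92.3 kJ
(iv) × 2: (2)·(-1284.4) = -2568.8 kJ
By Hess's law, ΔH_rxn = (+1492.0) + (-92.3) + (-2568.8) = -1169.1 kJ

ΔH_rxn = -1169.1 kJ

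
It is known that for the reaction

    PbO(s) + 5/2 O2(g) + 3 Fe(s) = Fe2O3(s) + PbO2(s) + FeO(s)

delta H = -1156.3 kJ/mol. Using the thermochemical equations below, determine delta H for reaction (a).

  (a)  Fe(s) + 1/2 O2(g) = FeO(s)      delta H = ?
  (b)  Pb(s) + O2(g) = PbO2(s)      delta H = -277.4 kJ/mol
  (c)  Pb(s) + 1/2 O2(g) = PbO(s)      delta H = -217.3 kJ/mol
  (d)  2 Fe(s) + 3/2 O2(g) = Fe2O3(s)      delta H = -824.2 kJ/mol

delta H = -272.0 kJ/mol

(a) as written (FeO(s) already on the product side): contributes x
(b) as written (PbO2(s) already on the product side): -277.4 kJ/mol
(c) reversed (reverse to put PbO(s) on the reactant side): +217.3 kJ/mol
(d) as written (Fe2O3(s) already on the product side): -824.2 kJ/mol
-1156.3 = (-277.4) + (+217.3) + (-824.2) + x
x = (-1156.3 − (-884.3)) / (1) = -272.0 kJ/mol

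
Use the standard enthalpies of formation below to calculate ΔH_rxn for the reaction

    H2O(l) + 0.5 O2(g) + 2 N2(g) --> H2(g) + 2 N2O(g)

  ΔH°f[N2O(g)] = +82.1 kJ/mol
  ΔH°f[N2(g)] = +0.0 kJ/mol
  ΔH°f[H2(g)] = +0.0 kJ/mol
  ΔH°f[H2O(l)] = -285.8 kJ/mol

ΔH_rxn = 450.0 kJ/mol

Products: 1·(+0.0) + 2·(+82.1) = +164.2
Reactants: 1·(-285.8) + 1/2·(+0.0) + 2·(+0.0) = -285.8
ΔH_rxn = (+164.2) − (-285.8) = 450.0 kJ/mol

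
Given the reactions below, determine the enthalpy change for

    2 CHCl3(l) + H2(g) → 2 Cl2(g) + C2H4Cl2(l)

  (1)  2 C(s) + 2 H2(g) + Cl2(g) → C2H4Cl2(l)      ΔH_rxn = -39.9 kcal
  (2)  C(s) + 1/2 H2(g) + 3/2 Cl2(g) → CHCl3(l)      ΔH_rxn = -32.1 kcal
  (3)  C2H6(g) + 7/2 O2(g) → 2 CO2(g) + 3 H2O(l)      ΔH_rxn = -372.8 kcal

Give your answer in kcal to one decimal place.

(1) as written (C2H4Cl2(l) already on the product side): -39.9 kcal
(2) reversed and × 2 (CHCl3(l) must end up as a reactant; scale by 2 for the 2 CHCl3(l)): (-2)·(-32.1) = +64.2 kcal
(3): not needed (C2H6(g) appears nowhere else).
Since enthalpy is a state function, ΔH_rxn = (1)·(-39.9) + (-2)·(-32.1) = 24.3 kcal

ΔH_rxn = 24.3 kcal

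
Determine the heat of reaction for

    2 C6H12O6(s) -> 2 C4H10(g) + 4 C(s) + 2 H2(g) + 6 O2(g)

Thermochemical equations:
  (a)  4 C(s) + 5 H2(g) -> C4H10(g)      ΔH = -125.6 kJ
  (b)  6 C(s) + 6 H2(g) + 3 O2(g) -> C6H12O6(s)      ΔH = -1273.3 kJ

ΔH = 2295.4 kJ

(a) × 2: (2)·(-125.6) = -251.2 kJ
(b) reversed and × 2: (-2)·(-1273.3) = +2546.6 kJ
Combining the equations, ΔH = (-251.2) + (+2546.6) = 2295.4 kJ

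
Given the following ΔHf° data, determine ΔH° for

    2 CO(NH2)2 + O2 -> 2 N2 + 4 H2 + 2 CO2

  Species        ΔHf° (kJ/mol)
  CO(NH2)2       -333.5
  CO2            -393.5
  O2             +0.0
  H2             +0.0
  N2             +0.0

ΔH°rxn = Σ nΔHf°(products) − Σ nΔHf°(reactants).
Products: 2·(+0.0) + 4·(+0.0) + 2·(-393.5) = -787.0
Reactants: 2·(-333.5) + 1·(+0.0) = -667.0
ΔH° = (-787.0) − (-667.0) = -120.0 kJ/mol

ΔH° = -120.0 kJ/mol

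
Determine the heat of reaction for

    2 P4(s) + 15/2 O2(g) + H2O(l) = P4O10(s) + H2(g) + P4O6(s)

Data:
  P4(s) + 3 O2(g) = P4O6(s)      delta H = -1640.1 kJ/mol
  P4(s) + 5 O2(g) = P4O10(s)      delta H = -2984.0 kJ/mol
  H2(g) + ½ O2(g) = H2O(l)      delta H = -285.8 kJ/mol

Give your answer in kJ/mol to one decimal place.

delta H = -4338.3 kJ/mol

equation 1 as written: -1640.1 kJ/mol
equation 2 as written: -2984.0 kJ/mol
equation 3 reversed: +285.8 kJ/mol
Combining the equations, delta H = (-1640.1) + (-2984.0) + (+285.8) = -4338.3 kJ/mol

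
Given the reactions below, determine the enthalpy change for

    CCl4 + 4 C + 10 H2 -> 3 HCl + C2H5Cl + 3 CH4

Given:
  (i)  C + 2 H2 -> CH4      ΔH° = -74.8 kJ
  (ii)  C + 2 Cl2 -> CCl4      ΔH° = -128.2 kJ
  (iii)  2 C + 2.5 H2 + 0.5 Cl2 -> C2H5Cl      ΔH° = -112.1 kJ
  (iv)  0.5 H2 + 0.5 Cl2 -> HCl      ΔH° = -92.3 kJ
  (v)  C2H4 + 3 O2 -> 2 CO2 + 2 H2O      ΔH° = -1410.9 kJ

(i) × 3 (×3 to match 3 CH4 in the target): (3)·(-74.8) = -224.4 kJ
(ii) reversed (CCl4 must end up as a reactant): +128.2 kJ
(iii) as written (C2H5Cl already on the product side): -112.1 kJ
(iv) × 3 (scale by 3 for the 3 HCl): (3)·(-92.3) = -276.9 kJ
(v): not needed (O2 appears nowhere else).
ΔH° = (3)·(-74.8) + (-1)·(-128.2) + (1)·(-112.1) + (3)·(-92.3) = -485.2 kJ

ΔH° = -485.2 kJ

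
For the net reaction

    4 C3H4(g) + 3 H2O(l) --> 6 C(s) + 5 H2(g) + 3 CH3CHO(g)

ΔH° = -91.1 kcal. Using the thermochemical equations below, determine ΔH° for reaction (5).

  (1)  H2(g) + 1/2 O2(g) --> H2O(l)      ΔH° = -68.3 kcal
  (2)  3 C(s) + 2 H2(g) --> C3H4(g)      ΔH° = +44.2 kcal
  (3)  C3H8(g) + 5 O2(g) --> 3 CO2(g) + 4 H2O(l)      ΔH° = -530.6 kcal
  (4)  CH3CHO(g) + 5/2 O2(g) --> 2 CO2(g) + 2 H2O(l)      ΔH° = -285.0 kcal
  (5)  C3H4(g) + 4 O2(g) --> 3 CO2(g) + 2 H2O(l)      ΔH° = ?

ΔH° = -463.0 kcal

(1) reversed: +68.3 kcal
(2) reversed and × 2: (-2)·(+44.2) = -88.4 kcal
(3): not needed.
(4) reversed and × 3: (-3)·(-285.0) = +855.0 kcal
(5) × 2: contributes 2·x
-91.1 = (+68.3) + (-88.4) + (+855.0) + 2·x
x = (-91.1 − (+834.9)) / (2) = -463.0 kcal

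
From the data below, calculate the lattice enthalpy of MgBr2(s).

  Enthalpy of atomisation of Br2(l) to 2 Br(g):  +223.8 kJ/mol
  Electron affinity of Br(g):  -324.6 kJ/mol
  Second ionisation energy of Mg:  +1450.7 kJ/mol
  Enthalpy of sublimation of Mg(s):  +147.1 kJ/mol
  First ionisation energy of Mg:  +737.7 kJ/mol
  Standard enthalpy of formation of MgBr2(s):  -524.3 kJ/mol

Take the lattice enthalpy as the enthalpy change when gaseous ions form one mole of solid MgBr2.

ΔHf° = 1·ΔHsub + 1·(ΣIE) + 1·D(Br2) + 2·EA + U
-524.3 = 1·(+147.1) + 1·(+2188.4) + 1·(+223.8) + 2·(-324.6) + U
U = -524.3 − (+1910.1) = -2434.4 kJ/mol

U = -2434.4 kJ/mol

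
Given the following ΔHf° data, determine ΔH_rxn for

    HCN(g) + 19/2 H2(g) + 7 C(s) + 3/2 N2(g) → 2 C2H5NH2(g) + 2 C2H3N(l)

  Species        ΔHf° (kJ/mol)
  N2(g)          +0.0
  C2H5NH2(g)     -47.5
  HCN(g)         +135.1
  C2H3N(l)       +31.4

ΔH°rxn = Σ nΔHf°(products) − Σ nΔHf°(reactants).
Products: 2·(-47.5) + 2·(+31.4) = -32.2
Reactants: 1·(+135.1) + 19/2·(+0.0) + 7·(+0.0) + 3/2·(+0.0) = +135.1
ΔH_rxn = (-32.2) − (+135.1) = -167.3 kJ/mol

ΔH_rxn = -167.3 kJ/mol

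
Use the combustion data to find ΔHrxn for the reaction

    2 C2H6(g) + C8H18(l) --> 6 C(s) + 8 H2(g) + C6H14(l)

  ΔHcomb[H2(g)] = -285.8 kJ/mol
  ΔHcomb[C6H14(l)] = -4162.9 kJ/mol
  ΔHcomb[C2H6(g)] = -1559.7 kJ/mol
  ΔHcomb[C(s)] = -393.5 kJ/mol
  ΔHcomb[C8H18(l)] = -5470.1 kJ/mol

Using ΔH = Σ nΔHc°(reactants) − Σ nΔHc°(products):
= [2·(-1559.7) + 1·(-5470.1)] − [6·(-393.5) + 8·(-285.8) + 1·(-4162.9)]
= 220.8 kJ/mol

ΔHrxn = 220.8 kJ/mol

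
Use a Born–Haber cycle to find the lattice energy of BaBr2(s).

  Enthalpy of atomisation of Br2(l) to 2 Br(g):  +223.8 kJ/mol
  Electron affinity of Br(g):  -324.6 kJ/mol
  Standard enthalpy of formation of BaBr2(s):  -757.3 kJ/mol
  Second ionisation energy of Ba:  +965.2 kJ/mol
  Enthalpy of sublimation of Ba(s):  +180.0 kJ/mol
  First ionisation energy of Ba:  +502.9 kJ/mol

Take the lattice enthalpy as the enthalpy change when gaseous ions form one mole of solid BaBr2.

U = -1980.0 kJ/mol

ΔHf° = 1·ΔHsub + 1·(ΣIE) + 1·D(Br2) + 2·EA + U
-757.3 = 1·(+180.0) + 1·(+1468.1) + 1·(+223.8) + 2·(-324.6) + U
U = -757.3 − (+1222.7) = -1980.0 kJ/mol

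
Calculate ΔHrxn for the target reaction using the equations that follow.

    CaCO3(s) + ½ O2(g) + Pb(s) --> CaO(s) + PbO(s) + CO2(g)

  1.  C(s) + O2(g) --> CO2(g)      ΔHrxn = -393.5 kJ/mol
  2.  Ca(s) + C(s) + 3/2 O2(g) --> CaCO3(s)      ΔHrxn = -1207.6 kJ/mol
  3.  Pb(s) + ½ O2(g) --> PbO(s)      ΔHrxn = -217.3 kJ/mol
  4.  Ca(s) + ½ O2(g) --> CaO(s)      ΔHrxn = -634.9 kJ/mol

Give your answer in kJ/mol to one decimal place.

eq. 1 as written: -393.5 kJ/mol
eq. 2 reversed: +1207.6 kJ/mol
eq. 3 as written: -217.3 kJ/mol
eq. 4 as written: -634.9 kJ/mol
Combining the equations, ΔHrxn = (1)·(-393.5) + (-1)·(-1207.6) + (1)·(-217.3) + (1)·(-634.9) = -38.1 kJ/mol

ΔHrxn = -38.1 kJ/mol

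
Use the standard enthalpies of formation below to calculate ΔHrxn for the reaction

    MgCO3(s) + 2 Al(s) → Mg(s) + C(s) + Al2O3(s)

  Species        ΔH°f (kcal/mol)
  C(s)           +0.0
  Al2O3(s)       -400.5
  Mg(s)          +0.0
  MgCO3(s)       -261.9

ΔHrxn = -138.6 kcal/mol

Products: 1·(+0.0) + 1·(+0.0) + 1·(-400.5) = -400.5
Reactants: 1·(-261.9) + 2·(+0.0) = -261.9
ΔHrxn = (-400.5) − (-261.9) = -138.6 kcal/mol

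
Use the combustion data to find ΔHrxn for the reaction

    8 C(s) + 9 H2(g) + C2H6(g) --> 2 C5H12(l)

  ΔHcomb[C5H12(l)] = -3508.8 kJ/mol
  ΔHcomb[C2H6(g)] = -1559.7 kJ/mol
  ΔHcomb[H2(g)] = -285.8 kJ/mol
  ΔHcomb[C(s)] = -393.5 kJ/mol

With combustion enthalpies, reactants minus products:
= [8·(-393.5) + 9·(-285.8) + 1·(-1559.7)] − [2·(-3508.8)]
= -262.3 kJ/mol

ΔHrxn = -262.3 kJ/mol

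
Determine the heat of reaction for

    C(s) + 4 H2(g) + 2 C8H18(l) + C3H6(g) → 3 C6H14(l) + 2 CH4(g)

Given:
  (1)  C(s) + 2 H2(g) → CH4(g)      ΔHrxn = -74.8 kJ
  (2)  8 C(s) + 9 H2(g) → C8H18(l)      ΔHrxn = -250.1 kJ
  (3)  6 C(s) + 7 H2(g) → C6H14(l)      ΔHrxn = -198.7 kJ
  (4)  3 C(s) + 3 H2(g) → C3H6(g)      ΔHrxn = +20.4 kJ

ΔHrxn = -265.9 kJ

(1) × 2: (2)·(-74.8) = -149.6 kJ
(2) reversed and × 2: (-2)·(-250.1) = +500.2 kJ
(3) × 3: (3)·(-198.7) = -596.1 kJ
(4) reversed: -20.4 kJ
By Hess's law, ΔHrxn = (2)·(-74.8) + (-2)·(-250.1) + (3)·(-198.7) + (-1)·(+20.4) = -265.9 kJ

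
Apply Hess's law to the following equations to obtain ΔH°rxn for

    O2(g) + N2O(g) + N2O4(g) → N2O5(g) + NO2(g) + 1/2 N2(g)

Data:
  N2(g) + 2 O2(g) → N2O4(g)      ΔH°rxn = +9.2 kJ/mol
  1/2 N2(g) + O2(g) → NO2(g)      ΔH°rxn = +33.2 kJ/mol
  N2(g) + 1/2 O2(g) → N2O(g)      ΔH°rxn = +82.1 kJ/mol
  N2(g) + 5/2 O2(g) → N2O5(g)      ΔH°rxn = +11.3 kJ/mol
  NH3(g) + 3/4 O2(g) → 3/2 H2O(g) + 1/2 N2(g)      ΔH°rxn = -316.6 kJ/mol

equation 1 reversed (reverse to put N2O4(g) on the reactant side): -9.2 kJ/mol
equation 2 as written (NO2(g) already on the product side): +33.2 kJ/mol
equation 3 reversed (reverse to put N2O(g) on the reactant side): -82.1 kJ/mol
equation 4 as written (N2O5(g) already on the product side): +11.3 kJ/mol
equation 5: not needed (H2O(g) appears nowhere else).
Combining the equations, ΔH°rxn = (-1)·(+9.2) + (1)·(+33.2) + (-1)·(+82.1) + (1)·(+11.3) = -46.8 kJ/mol

ΔH°rxn = -46.8 kJ/mol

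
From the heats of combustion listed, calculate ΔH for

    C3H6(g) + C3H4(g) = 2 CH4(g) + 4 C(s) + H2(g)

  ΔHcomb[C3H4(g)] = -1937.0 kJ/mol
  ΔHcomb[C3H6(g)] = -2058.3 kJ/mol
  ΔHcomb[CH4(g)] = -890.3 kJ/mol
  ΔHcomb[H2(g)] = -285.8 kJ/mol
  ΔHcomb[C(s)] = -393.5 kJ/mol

Using ΔH = Σ nΔHc°(reactants) − Σ nΔHc°(products):
= [1·(-2058.3) + 1·(-1937.0)] − [2·(-890.3) + 4·(-393.5) + 1·(-285.8)]
= -354.9 kJ/mol

ΔH = -354.9 kJ/mol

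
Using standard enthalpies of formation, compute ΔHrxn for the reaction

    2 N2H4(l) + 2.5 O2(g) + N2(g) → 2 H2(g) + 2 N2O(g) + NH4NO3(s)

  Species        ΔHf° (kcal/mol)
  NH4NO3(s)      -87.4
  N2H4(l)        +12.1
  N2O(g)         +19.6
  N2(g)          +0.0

Products: 2·(+0.0) + 2·(+19.6) + 1·(-87.4) = -48.2
Reactants: 2·(+12.1) + 5/2·(+0.0) + 1·(+0.0) = +24.2
ΔHrxn = (-48.2) − (+24.2) = -72.4 kcal/mol

ΔHrxn = -72.4 kcal/mol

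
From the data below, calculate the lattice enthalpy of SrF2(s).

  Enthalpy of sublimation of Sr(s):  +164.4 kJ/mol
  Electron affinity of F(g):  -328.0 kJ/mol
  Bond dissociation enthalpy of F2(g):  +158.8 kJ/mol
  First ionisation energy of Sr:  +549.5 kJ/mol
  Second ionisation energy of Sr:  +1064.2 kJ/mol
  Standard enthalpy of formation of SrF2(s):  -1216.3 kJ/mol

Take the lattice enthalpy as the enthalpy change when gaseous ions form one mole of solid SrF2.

ΔHf° = 1·ΔHsub + 1·(ΣIE) + 1·D(F2) + 2·EA + U
-1216.3 = 1·(+164.4) + 1·(+1613.7) + 1·(+158.8) + 2·(-328.0) + U
U = -1216.3 − (+1280.9) = -2497.2 kJ/mol

U = -2497.2 kJ/mol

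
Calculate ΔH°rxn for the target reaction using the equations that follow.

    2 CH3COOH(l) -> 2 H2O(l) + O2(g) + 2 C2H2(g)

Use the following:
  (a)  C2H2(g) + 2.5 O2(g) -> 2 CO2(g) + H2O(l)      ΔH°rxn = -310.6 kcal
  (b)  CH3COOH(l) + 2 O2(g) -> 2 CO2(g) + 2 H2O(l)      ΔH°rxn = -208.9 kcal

ΔH°rxn = 203.4 kcal

(a) reversed and × 2: (-2)·(-310.6) = +621.2 kcal
(b) × 2: (2)·(-208.9) = -417.8 kcal
Combining the equations, ΔH°rxn = (+621.2) + (-417.8) = 203.4 kcal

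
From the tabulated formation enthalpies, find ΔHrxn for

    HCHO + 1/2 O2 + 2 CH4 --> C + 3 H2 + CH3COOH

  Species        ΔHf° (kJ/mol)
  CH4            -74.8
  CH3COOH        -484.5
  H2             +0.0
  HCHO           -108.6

ΔH°rxn = Σ nΔHf°(products) − Σ nΔHf°(reactants).
Products: 1·(+0.0) + 3·(+0.0) + 1·(-484.5) = -484.5
Reactants: 1·(-108.6) + 1/2·(+0.0) + 2·(-74.8) = -258.2
ΔHrxn = (-484.5) − (-258.2) = -226.3 kJ/mol

ΔHrxn = -226.3 kJ/mol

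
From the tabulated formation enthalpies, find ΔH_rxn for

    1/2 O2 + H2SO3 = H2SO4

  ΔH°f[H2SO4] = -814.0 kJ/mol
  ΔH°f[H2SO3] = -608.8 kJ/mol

Products: 1·(-814.0) = -814.0
Reactants: 1/2·(+0.0) + 1·(-608.8) = -608.8
ΔH_rxn = (-814.0) − (-608.8) = -205.2 kJ/mol

ΔH_rxn = -205.2 kJ/mol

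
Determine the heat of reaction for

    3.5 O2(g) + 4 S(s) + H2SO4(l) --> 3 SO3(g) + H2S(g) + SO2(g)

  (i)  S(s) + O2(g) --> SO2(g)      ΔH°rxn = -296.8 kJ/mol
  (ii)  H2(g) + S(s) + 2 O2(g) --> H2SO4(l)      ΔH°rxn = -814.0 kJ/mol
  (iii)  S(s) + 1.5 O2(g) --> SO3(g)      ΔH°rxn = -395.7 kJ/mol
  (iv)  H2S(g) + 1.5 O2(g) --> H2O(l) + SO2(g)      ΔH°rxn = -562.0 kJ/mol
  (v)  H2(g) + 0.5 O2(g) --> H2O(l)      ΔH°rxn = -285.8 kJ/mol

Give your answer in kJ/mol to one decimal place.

ΔH°rxn = -690.5 kJ/mol

(i) × 2: (2)·(-296.8) = -593.6 kJ/mol
(ii) reversed (reverse to put H2SO4(l) on the reactant side): +814.0 kJ/mol
(iii) × 3 (scale by 3 for the 3 SO3(g)): (3)·(-395.7) = -1187.1 kJ/mol
(iv) reversed (H2S(g) must end up as a product): +562.0 kJ/mol
(v) as written: -285.8 kJ/mol
ΔH°rxn = (-593.6) + (+814.0) + (-1187.1) + (+562.0) + (-285.8) = -690.5 kJ/mol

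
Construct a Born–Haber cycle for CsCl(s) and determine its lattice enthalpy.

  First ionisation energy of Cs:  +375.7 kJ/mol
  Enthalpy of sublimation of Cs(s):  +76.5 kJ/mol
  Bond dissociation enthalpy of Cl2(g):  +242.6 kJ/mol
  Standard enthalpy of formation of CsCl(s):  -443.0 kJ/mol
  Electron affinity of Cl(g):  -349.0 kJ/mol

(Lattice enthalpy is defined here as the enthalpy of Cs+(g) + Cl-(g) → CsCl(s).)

U = -667.5 kJ/mol

ΔHf° = 1·ΔHsub + 1·(ΣIE) + 1/2·D(Cl2) + 1·EA + U
-443.0 = 1·(+76.5) + 1·(+375.7) + 1/2·(+242.6) + 1·(-349.0) + U
U = -443.0 − (+224.5) = -667.5 kJ/mol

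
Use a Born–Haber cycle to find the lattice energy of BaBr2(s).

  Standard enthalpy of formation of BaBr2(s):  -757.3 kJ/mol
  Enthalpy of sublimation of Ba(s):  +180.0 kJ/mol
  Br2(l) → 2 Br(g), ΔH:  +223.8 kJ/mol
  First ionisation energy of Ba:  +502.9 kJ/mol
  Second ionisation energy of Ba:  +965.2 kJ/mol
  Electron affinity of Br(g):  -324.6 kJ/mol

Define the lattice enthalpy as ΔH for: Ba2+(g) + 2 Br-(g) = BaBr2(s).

ΔHf° = 1·ΔHsub + 1·(ΣIE) + 1·D(Br2) + 2·EA + U
-757.3 = 1·(+180.0) + 1·(+1468.1) + 1·(+223.8) + 2·(-324.6) + U
U = -757.3 − (+1222.7) = -1980.0 kJ/mol

U = -1980.0 kJ/mol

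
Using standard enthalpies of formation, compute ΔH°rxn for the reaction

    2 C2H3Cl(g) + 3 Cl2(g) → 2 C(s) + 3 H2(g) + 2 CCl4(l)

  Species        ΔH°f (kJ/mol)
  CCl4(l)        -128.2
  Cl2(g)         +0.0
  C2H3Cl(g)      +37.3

ΔH°rxn = -331.0 kJ/mol

Products: 2·(+0.0) + 3·(+0.0) + 2·(-128.2) = -256.4
Reactants: 2·(+37.3) + 3·(+0.0) = +74.6
ΔH°rxn = (-256.4) − (+74.6) = -331.0 kJ/mol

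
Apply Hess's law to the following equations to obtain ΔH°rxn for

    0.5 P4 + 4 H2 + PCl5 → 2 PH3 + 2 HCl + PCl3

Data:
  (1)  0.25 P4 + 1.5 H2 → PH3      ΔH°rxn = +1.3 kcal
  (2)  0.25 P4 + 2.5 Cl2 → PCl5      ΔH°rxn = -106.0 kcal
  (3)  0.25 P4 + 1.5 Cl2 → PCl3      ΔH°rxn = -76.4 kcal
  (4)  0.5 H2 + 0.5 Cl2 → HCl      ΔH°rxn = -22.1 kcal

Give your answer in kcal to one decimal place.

(1) × 2 (×2 to match 2 PH3 in the target): (2)·(+1.3) = +2.6 kcal
(2) reversed (reverse to put PCl5 on the reactant side): +106.0 kcal
(3) as written (PCl3 already on the product side): -76.4 kcal
(4) × 2 (scale by 2 for the 2 HCl): (2)·(-22.1) = -44.2 kcal
ΔH°rxn = (2)·(+1.3) + (-1)·(-106.0) + (1)·(-76.4) + (2)·(-22.1) = -12.0 kcal

ΔH°rxn = -12.0 kcal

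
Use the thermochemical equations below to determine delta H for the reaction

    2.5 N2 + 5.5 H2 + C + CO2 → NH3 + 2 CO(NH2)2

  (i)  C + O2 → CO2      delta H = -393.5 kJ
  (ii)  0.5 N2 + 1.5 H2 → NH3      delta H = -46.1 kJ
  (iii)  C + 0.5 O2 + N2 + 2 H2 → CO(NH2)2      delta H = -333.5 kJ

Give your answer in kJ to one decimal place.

(i) reversed (CO2 must end up as a reactant): +393.5 kJ
(ii) as written (NH3 already on the product side): -46.1 kJ
(iii) × 2 (×2 to match 2 CO(NH2)2 in the target): (2)·(-333.5) = -667.0 kJ
delta H = (+393.5) + (-46.1) + (-667.0) = -319.6 kJ

delta H = -319.6 kJ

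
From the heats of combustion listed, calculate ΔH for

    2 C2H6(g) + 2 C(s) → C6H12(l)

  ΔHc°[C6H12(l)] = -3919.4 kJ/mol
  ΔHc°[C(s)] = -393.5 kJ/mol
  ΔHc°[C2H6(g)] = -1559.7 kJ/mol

ΔH = 13.0 kJ/mol

With combustion enthalpies, reactants minus products:
= [2·(-1559.7) + 2·(-393.5)] − [1·(-3919.4)]
= 13.0 kJ/mol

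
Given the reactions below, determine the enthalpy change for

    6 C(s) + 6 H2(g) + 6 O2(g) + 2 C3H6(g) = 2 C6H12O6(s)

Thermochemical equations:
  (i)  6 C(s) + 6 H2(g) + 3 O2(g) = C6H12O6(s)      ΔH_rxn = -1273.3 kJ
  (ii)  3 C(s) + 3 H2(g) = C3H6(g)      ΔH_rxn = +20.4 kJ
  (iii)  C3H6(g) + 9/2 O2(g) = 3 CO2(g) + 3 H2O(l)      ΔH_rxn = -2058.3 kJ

ΔH_rxn = -2587.4 kJ

(i) × 2 (scale by 2 for the 2 C6H12O6(s)): (2)·(-1273.3) = -2546.6 kJ
(ii) reversed and × 2: (-2)·(+20.4) = -40.8 kJ
(iii): not needed (H2O(l) appears nowhere else).
ΔH_rxn = (2)·(-1273.3) + (-2)·(+20.4) = -2587.4 kJ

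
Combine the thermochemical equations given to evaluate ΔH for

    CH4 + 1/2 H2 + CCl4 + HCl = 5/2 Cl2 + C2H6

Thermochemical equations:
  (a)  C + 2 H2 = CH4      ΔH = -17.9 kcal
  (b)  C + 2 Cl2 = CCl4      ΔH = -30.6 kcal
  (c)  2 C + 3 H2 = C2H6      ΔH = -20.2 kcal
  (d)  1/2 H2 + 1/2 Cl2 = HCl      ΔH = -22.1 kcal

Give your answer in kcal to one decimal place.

(a) reversed: +17.9 kcal
(b) reversed: +30.6 kcal
(c) as written: -20.2 kcal
(d) reversed: +22.1 kcal
ΔH = (-1)·(-17.9) + (-1)·(-30.6) + (1)·(-20.2) + (-1)·(-22.1) = 50.4 kcal

ΔH = 50.4 kcal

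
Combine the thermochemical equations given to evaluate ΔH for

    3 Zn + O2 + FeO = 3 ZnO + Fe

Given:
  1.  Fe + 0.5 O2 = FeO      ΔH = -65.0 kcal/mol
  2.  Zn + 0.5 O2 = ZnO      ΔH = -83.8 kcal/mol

ΔH = -186.4 kcal/mol

eq. 1 reversed (reverse to put FeO on the reactant side): +65.0 kcal/mol
eq. 2 × 3 (scale by 3 for the 3 ZnO): (3)·(-83.8) = -251.4 kcal/mol
Combining the equations, ΔH = (+65.0) + (-251.4) = -186.4 kcal/mol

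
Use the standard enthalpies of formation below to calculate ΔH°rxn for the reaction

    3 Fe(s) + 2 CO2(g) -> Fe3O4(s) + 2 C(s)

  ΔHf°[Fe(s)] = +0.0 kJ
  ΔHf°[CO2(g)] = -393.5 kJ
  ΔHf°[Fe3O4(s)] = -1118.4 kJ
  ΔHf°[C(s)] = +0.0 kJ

Products: 1·(-1118.4) + 2·(+0.0) = -1118.4
Reactants: 3·(+0.0) + 2·(-393.5) = -787.0
ΔH°rxn = (-1118.4) − (-787.0) = -331.4 kJ

ΔH°rxn = -331.4 kJ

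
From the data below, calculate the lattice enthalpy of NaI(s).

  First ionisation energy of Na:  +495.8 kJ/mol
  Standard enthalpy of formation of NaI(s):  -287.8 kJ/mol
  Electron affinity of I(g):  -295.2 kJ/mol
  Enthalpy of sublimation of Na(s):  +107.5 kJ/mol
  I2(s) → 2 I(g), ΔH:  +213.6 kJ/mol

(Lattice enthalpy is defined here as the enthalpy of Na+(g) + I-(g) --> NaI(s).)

ΔHf° = 1·ΔHsub + 1·(ΣIE) + 1/2·D(I2) + 1·EA + U
-287.8 = 1·(+107.5) + 1·(+495.8) + 1/2·(+213.6) + 1·(-295.2) + U
U = -287.8 − (+414.9) = -702.7 kJ/mol

U = -702.7 kJ/mol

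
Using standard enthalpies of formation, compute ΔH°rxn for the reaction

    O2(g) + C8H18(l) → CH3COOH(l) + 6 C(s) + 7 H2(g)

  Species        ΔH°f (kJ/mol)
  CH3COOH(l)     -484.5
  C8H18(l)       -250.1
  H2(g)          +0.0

ΔH°rxn = -234.4 kJ/mol

Products: 1·(-484.5) + 6·(+0.0) + 7·(+0.0) = -484.5
Reactants: 1·(+0.0) + 1·(-250.1) = -250.1
ΔH°rxn = (-484.5) − (-250.1) = -234.4 kJ/mol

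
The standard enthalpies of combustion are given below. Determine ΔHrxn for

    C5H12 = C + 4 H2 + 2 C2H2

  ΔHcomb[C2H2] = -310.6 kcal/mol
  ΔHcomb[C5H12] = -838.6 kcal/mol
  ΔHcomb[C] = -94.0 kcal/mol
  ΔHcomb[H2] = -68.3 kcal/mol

With combustion enthalpies, reactants minus products:
= [1·(-838.6)] − [1·(-94.0) + 4·(-68.3) + 2·(-310.6)]
= 149.8 kcal/mol

ΔHrxn = 149.8 kcal/mol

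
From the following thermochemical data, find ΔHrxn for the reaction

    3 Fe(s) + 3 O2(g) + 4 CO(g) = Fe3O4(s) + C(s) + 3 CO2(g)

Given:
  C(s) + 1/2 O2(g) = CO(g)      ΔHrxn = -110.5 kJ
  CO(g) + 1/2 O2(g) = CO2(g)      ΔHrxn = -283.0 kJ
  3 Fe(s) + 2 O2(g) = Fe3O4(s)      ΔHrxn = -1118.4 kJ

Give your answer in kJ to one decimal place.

ΔHrxn = -1856.9 kJ

equation 1 reversed (reverse to put C(s) on the product side): +110.5 kJ
equation 2 × 3 (scale by 3 for the 3 CO2(g)): (3)·(-283.0) = -849.0 kJ
equation 3 as written (Fe3O4(s) already on the product side): -1118.4 kJ
ΔHrxn = (-1)·(-110.5) + (3)·(-283.0) + (1)·(-1118.4) = -1856.9 kJ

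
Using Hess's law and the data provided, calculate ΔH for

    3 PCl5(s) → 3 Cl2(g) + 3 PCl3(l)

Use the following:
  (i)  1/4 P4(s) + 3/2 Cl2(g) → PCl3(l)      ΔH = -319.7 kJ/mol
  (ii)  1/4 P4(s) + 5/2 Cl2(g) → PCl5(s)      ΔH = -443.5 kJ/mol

ΔH = 371.4 kJ/mol

(i) × 3 (scale by 3 for the 3 PCl3(l)): (3)·(-319.7) = -959.1 kJ/mol
(ii) reversed and × 3 (PCl5(s) must end up as a reactant; scale by 3 for the 3 PCl5(s)): (-3)·(-443.5) = +1330.5 kJ/mol
ΔH = (3)·(-319.7) + (-3)·(-443.5) = 371.4 kJ/mol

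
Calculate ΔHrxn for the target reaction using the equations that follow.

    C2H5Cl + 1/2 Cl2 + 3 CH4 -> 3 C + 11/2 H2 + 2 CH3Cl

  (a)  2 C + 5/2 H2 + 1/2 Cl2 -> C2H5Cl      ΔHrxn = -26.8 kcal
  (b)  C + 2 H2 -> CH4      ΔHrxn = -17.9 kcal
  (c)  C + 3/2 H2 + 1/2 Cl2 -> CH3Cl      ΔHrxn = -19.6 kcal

ΔHrxn = 41.3 kcal

(a) reversed (C2H5Cl must end up as a reactant): +26.8 kcal
(b) reversed and × 3 (CH4 must end up as a reactant; ×3 to match 3 CH4 in the target): (-3)·(-17.9) = +53.7 kcal
(c) × 2 (×2 to match 2 CH3Cl in the target): (2)·(-19.6) = -39.2 kcal
ΔHrxn = (-1)·(-26.8) + (-3)·(-17.9) + (2)·(-19.6) = 41.3 kcal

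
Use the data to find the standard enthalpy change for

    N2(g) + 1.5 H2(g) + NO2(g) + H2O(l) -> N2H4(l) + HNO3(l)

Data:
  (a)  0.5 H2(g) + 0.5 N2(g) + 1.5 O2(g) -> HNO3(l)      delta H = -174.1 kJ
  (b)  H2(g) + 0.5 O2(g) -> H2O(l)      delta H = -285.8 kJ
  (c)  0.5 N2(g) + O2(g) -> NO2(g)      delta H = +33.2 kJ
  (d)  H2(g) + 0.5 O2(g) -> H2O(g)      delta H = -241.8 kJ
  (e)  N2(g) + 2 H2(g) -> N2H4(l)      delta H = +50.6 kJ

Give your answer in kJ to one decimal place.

(a) as written (HNO3(l) already on the product side): -174.1 kJ
(b) reversed (H2O(l) must end up as a reactant): +285.8 kJ
(c) reversed (NO2(g) must end up as a reactant): -33.2 kJ
(d): not needed (H2O(g) appears nowhere else).
(e) as written (N2H4(l) already on the product side): +50.6 kJ
Since enthalpy is a state function, delta H = (-174.1) + (+285.8) + (-33.2) + (+50.6) = 129.1 kJ

delta H = 129.1 kJ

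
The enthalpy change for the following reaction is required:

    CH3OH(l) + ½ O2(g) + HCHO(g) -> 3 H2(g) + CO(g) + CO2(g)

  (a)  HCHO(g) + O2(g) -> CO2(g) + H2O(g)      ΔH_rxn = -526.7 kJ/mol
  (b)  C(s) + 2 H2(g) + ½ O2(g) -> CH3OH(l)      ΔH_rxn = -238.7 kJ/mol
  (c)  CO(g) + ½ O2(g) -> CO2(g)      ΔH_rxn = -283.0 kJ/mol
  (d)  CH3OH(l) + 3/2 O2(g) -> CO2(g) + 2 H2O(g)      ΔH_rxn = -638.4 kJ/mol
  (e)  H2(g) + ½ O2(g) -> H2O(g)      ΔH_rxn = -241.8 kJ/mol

ΔH_rxn = -156.7 kJ/mol

(a) as written (HCHO(g) already on the reactant side): -526.7 kJ/mol
(b): not needed (C(s) appears nowhere else).
(c) reversed (reverse to put CO(g) on the product side): +283.0 kJ/mol
(d) as written: -638.4 kJ/mol
(e) reversed and × 3: (-3)·(-241.8) = +725.4 kJ/mol
ΔH_rxn = (-526.7) + (+283.0) + (-638.4) + (+725.4) = -156.7 kJ/mol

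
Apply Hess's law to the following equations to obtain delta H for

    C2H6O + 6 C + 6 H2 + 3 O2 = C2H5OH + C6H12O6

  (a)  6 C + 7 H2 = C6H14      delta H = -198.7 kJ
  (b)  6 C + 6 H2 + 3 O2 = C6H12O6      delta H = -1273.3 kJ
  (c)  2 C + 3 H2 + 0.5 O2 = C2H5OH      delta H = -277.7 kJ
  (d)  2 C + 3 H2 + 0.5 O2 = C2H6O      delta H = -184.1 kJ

delta H = -1366.9 kJ

(a): not needed.
(b) as written: -1273.3 kJ
(c) as written: -277.7 kJ
(d) reversed: +184.1 kJ
Summing the manipulated equations, delta H = (-1273.3) + (-277.7) + (+184.1) = -1366.9 kJ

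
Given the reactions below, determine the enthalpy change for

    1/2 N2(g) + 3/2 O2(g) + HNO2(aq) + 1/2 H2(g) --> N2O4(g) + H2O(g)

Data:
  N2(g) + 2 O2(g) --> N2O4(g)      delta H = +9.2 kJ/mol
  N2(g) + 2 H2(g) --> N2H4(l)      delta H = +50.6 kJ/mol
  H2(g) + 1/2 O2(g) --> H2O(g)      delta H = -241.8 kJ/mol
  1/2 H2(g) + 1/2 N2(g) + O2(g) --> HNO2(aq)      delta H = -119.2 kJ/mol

equation 1 as written (N2O4(g) already on the product side): +9.2 kJ/mol
equation 2: not needed (N2H4(l) appears nowhere else).
equation 3 as written (H2O(g) already on the product side): -241.8 kJ/mol
equation 4 reversed (HNO2(aq) must end up as a reactant): +119.2 kJ/mol
Since enthalpy is a state function, delta H = (+9.2) + (-241.8) + (+119.2) = -113.4 kJ/mol

delta H = -113.4 kJ/mol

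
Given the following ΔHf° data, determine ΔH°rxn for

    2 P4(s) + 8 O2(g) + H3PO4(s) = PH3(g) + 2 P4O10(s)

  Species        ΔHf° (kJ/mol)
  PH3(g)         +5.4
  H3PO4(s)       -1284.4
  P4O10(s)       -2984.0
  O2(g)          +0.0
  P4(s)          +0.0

Products: 1·(+5.4) + 2·(-2984.0) = -5962.6
Reactants: 2·(+0.0) + 8·(+0.0) + 1·(-1284.4) = -1284.4
ΔH°rxn = (-5962.6) − (-1284.4) = -4678.2 kJ/mol

ΔH°rxn = -4678.2 kJ/mol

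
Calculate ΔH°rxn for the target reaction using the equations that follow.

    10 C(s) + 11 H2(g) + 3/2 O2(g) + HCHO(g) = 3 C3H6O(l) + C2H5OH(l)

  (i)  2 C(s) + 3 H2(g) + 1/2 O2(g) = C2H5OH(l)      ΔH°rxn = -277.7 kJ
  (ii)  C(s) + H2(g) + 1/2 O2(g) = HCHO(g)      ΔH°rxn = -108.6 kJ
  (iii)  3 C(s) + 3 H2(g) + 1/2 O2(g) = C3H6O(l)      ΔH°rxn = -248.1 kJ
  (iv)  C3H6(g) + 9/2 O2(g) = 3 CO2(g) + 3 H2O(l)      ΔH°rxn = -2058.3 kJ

ΔH°rxn = -913.4 kJ

(i) as written: -277.7 kJ
(ii) reversed: +108.6 kJ
(iii) × 3: (3)·(-248.1) = -744.3 kJ
(iv): not needed.
Combining the equations, ΔH°rxn = (-277.7) + (+108.6) + (-744.3) = -913.4 kJ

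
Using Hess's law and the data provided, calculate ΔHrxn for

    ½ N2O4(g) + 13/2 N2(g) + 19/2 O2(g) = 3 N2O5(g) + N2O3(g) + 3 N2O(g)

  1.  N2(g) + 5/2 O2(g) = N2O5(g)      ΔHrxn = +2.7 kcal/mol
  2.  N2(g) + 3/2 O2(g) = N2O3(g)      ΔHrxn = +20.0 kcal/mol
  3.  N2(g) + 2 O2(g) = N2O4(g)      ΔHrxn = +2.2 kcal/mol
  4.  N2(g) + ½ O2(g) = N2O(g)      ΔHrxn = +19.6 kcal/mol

ΔHrxn = 85.8 kcal/mol

eq. 1 × 3 (×3 to match 3 N2O5(g) in the target): (3)·(+2.7) = +8.1 kcal/mol
eq. 2 as written (N2O3(g) already on the product side): +20.0 kcal/mol
eq. 3 reversed and × 1/2 (N2O4(g) must end up as a reactant; ×1/2 to match 1/2 N2O4(g) in the target): (-1/2)·(+2.2) = -1.1 kcal/mol
eq. 4 × 3 (scale by 3 for the 3 N2O(g)): (3)·(+19.6) = +58.8 kcal/mol
ΔHrxn = (3)·(+2.7) + (1)·(+20.0) + (-1/2)·(+2.2) + (3)·(+19.6) = 85.8 kcal/mol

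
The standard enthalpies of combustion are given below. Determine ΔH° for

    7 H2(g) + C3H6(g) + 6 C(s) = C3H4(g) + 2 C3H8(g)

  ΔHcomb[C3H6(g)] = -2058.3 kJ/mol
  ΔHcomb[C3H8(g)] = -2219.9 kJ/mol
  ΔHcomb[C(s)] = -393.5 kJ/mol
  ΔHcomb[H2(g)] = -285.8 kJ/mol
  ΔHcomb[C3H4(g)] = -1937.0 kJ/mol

Using ΔH = Σ nΔHc°(reactants) − Σ nΔHc°(products):
= [7·(-285.8) + 1·(-2058.3) + 6·(-393.5)] − [1·(-1937.0) + 2·(-2219.9)]
= -43.1 kJ/mol

ΔH° = -43.1 kJ/mol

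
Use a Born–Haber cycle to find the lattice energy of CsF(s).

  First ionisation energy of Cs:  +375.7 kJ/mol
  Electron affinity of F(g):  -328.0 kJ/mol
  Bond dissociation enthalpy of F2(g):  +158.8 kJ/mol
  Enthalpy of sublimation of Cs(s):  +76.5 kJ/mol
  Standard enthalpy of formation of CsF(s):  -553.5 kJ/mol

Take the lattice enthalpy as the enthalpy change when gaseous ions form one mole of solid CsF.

U = -757.1 kJ/mol

ΔHf° = 1·ΔHsub + 1·(ΣIE) + 1/2·D(F2) + 1·EA + U
-553.5 = 1·(+76.5) + 1·(+375.7) + 1/2·(+158.8) + 1·(-328.0) + U
U = -553.5 − (+203.6) = -757.1 kJ/mol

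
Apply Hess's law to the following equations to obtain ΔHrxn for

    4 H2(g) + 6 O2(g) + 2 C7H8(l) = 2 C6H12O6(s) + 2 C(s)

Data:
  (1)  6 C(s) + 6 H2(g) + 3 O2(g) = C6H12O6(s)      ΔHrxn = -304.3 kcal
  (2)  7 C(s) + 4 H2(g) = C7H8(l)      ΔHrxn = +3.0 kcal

ΔHrxn = -614.6 kcal

(1) × 2: (2)·(-304.3) = -608.6 kcal
(2) reversed and × 2: (-2)·(+3.0) = -6.0 kcal
ΔHrxn = (-608.6) + (-6.0) = -614.6 kcal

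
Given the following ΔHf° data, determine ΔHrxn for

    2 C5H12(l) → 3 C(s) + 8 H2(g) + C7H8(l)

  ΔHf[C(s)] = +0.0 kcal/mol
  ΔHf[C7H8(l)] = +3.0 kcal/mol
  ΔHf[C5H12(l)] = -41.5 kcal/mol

ΔH°rxn = Σ nΔHf°(products) − Σ nΔHf°(reactants).
Products: 3·(+0.0) + 8·(+0.0) + 1·(+3.0) = +3.0
Reactants: 2·(-41.5) = -83.0
ΔHrxn = (+3.0) − (-83.0) = 86.0 kcal/mol

ΔHrxn = 86.0 kcal/mol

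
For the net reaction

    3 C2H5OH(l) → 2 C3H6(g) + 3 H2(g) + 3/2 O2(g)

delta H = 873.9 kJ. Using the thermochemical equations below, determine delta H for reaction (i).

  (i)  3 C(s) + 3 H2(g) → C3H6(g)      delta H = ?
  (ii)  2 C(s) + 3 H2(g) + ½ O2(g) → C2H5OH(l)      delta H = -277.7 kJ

(i) × 2 (×2 to match 2 C3H6(g) in the target): contributes 2·x
(ii) reversed and × 3 (C2H5OH(l) must end up as a reactant; ×3 to match 3 C2H5OH(l) in the target): (-3)·(-277.7) = +833.1 kJ
+873.9 = (+833.1) + 2·x
x = (+873.9 − (+833.1)) / (2) = 20.4 kJ

delta H = 20.4 kJ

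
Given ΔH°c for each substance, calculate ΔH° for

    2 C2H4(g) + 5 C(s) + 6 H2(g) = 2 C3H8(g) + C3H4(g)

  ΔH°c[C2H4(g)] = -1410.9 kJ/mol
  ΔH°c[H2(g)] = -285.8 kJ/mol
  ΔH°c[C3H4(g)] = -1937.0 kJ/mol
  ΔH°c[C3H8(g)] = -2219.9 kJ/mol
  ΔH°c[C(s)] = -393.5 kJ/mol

Using ΔH = Σ nΔHc°(reactants) − Σ nΔHc°(products):
= [2·(-1410.9) + 5·(-393.5) + 6·(-285.8)] − [2·(-2219.9) + 1·(-1937.0)]
= -127.3 kJ/mol

ΔH° = -127.3 kJ/mol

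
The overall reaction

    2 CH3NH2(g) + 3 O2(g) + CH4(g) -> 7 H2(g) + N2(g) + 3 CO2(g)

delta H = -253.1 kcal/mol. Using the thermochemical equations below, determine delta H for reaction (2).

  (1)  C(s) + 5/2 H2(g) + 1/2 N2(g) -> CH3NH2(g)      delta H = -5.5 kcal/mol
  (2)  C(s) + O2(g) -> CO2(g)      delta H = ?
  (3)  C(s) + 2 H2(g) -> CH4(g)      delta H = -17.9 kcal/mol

delta H = -94.0 kcal/mol

(1) reversed and × 2 (reverse to put CH3NH2(g) on the reactant side; scale by 2 for the 2 CH3NH2(g)): (-2)·(-5.5) = +11.0 kcal/mol
(2) × 3 (×3 to match 3 CO2(g) in the target): contributes 3·x
(3) reversed (reverse to put CH4(g) on the reactant side): +17.9 kcal/mol
-253.1 = (+11.0) + (+17.9) + 3·x
x = (-253.1 − (+28.9)) / (3) = -94.0 kcal/mol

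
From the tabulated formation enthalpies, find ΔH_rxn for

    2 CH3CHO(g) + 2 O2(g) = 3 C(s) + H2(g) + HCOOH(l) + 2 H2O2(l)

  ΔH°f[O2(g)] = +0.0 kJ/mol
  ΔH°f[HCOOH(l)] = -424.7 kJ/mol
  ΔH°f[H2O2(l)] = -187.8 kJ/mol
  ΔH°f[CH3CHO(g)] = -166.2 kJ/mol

ΔH_rxn = -467.9 kJ/mol

ΔH°rxn = Σ nΔHf°(products) − Σ nΔHf°(reactants).
Products: 3·(+0.0) + 1·(+0.0) + 1·(-424.7) + 2·(-187.8) = -800.3
Reactants: 2·(-166.2) + 2·(+0.0) = -332.4
ΔH_rxn = (-800.3) − (-332.4) = -467.9 kJ/mol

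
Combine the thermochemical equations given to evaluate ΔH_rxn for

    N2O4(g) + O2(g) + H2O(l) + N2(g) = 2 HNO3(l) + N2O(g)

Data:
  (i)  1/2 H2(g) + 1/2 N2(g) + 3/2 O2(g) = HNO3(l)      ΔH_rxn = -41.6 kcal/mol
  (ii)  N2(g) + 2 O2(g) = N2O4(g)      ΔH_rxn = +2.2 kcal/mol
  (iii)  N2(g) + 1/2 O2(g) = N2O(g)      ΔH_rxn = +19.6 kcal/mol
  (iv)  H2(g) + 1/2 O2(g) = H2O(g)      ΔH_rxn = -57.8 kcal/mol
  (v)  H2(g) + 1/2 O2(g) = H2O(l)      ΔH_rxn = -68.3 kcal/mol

(i) × 2: (2)·(-41.6) = -83.2 kcal/mol
(ii) reversed: -2.2 kcal/mol
(iii) as written: +19.6 kcal/mol
(iv): not needed.
(v) reversed: +68.3 kcal/mol
Since enthalpy is a state function, ΔH_rxn = (2)·(-41.6) + (-1)·(+2.2) + (1)·(+19.6) + (-1)·(-68.3) = 2.5 kcal/mol

ΔH_rxn = 2.5 kcal/mol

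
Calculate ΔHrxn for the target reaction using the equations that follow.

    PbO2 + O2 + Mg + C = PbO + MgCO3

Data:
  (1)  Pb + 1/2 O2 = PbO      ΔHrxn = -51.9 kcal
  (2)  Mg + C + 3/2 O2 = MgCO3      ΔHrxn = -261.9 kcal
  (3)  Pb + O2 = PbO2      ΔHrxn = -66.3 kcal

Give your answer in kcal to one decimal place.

ΔHrxn = -247.5 kcal

(1) as written (PbO already on the product side): -51.9 kcal
(2) as written (MgCO3 already on the product side): -261.9 kcal
(3) reversed (reverse to put PbO2 on the reactant side): +66.3 kcal
By Hess's law, ΔHrxn = (-51.9) + (-261.9) + (+66.3) = -247.5 kcal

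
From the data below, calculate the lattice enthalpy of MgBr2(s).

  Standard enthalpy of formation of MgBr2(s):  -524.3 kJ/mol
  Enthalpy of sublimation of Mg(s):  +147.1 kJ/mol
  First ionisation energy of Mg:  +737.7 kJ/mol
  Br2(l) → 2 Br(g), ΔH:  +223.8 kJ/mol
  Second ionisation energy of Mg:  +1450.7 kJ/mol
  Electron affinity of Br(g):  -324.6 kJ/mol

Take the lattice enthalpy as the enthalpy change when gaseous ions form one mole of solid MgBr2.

ΔHf° = 1·ΔHsub + 1·(ΣIE) + 1·D(Br2) + 2·EA + U
-524.3 = 1·(+147.1) + 1·(+2188.4) + 1·(+223.8) + 2·(-324.6) + U
U = -524.3 − (+1910.1) = -2434.4 kJ/mol

U = -2434.4 kJ/mol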